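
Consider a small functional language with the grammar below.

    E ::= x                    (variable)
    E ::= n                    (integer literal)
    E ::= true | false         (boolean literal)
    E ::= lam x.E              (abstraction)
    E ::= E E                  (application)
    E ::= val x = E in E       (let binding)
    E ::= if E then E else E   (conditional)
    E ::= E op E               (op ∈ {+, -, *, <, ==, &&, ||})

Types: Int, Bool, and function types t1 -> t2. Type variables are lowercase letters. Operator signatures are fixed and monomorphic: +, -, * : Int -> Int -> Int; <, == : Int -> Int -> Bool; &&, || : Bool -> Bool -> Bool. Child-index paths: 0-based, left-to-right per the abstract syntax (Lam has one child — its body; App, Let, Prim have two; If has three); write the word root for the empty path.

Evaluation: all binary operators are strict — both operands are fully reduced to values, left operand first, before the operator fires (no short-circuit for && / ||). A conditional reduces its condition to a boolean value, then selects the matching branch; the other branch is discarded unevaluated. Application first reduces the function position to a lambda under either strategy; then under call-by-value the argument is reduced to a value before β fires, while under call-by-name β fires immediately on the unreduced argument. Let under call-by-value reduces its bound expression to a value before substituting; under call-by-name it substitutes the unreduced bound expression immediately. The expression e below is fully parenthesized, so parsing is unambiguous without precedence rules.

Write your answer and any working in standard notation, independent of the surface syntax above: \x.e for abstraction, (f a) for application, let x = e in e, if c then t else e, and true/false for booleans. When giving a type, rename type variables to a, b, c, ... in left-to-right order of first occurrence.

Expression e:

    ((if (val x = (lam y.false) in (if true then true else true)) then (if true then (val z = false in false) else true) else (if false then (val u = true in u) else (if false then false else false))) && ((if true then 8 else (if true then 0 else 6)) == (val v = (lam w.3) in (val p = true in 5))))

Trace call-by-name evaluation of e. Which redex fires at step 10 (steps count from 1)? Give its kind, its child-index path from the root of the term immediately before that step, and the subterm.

Trace:
step 0: ((if (let x = (\y.false) in (if true then true else true)) then (if true then (let z = false in false) else true) else (if false then (let u = true in u) else (if false then false else false))) && ((if true then 8 else (if true then 0 else 6)) == (let v = (\w.3) in (let p = true in 5))))
step 1: [let@0.0] ((if (if true then true else true) then (if true then (let z = false in false) else true) else (if false then (let u = true in u) else (if false then false else false))) && ((if true then 8 else (if true then 0 else 6)) == (let v = (\w.3) in (let p = true in 5))))
step 2: [if@0.0] ((if true then (if true then (let z = false in false) else true) else (if false then (let u = true in u) else (if false then false else false))) && ((if true then 8 else (if true then 0 else 6)) == (let v = (\w.3) in (let p = true in 5))))
step 3: [if@0] ((if true then (let z = false in false) else true) && ((if true then 8 else (if true then 0 else 6)) == (let v = (\w.3) in (let p = true in 5))))
step 4: [if@0] ((let z = false in false) && ((if true then 8 else (if true then 0 else 6)) == (let v = (\w.3) in (let p = true in 5))))
step 5: [let@0] (false && ((if true then 8 else (if true then 0 else 6)) == (let v = (\w.3) in (let p = true in 5))))
step 6: [if@1.0] (false && (8 == (let v = (\w.3) in (let p = true in 5))))
step 7: [let@1.1] (false && (8 == (let p = true in 5)))
step 8: [let@1.1] (false && (8 == 5))
step 9: [delta@1] (false && false)
step 10: [delta@root] false

Answer: delta at root : (false && false)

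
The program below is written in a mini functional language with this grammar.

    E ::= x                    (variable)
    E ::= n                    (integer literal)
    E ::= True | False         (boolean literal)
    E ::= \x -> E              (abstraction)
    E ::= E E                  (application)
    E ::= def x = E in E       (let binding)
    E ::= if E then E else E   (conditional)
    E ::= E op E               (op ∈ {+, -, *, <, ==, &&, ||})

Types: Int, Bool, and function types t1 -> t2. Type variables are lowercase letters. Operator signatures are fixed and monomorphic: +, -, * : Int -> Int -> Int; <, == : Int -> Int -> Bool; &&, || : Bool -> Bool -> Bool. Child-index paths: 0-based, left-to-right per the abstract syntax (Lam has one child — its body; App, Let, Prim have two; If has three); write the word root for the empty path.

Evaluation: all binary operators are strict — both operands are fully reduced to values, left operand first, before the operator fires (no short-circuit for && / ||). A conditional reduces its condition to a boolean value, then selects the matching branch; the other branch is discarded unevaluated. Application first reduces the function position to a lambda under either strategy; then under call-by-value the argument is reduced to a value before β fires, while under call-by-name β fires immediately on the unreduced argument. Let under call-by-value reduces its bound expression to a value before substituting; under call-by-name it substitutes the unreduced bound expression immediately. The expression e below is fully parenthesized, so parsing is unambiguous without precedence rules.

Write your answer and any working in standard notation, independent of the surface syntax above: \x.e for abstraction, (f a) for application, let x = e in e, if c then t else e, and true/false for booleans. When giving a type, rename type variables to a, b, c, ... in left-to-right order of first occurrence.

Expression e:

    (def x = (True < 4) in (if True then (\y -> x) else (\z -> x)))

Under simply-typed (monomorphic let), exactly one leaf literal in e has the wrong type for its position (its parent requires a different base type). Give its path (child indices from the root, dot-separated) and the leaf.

Answer: 0.0 : true

Trace:
  unify Bool ~ Int
  FAIL: mismatch Bool ~ Int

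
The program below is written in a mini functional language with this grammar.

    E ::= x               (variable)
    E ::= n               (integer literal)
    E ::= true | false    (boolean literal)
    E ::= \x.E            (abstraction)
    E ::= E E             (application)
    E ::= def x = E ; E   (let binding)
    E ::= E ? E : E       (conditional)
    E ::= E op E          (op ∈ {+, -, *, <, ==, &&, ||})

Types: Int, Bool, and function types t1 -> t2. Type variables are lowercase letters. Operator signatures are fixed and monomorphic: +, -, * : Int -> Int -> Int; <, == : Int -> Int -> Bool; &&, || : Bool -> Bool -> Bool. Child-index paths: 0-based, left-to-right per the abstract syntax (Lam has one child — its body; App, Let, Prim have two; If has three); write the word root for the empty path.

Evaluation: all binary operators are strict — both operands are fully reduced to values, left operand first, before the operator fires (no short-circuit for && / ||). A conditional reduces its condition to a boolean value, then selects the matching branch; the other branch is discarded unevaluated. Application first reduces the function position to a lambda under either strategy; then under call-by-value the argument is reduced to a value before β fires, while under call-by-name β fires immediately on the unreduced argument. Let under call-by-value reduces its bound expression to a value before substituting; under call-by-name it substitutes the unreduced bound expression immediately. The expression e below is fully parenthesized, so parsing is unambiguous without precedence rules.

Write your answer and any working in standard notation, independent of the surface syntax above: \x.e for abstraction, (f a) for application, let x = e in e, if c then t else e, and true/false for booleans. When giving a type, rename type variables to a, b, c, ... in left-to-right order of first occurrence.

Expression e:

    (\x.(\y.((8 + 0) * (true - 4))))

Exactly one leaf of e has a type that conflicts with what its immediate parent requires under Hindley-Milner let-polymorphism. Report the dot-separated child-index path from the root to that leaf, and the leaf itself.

Working:
  unify Int ~ Int
  unify Int ~ Int
  unify Int ~ Int
  unify Bool ~ Int
  FAIL: mismatch Bool ~ Int

Answer: 0.0.1.0 : true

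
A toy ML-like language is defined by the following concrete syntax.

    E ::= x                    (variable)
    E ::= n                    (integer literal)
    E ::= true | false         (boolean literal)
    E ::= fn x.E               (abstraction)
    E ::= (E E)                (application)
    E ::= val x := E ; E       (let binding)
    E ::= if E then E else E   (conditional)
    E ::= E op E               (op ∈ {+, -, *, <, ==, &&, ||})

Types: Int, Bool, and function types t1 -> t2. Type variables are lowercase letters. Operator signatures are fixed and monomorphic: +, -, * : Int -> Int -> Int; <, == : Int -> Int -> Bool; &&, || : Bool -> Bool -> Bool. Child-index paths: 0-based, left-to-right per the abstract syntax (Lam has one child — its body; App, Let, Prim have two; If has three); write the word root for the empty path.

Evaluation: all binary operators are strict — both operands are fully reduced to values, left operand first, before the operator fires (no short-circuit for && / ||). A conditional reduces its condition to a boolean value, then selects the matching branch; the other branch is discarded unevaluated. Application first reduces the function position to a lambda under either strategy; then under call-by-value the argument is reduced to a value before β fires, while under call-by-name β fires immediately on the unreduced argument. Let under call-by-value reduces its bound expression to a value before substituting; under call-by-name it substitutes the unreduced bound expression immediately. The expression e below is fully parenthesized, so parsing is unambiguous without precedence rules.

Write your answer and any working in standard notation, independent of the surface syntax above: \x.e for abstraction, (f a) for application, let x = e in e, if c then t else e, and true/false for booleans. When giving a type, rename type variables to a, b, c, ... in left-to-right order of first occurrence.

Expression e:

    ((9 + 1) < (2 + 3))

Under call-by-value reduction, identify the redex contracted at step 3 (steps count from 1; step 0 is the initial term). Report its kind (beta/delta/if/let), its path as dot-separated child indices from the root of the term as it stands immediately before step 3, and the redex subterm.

Answer: delta at root : (10 < 5)

Trace:
step 0: ((9 + 1) < (2 + 3))
step 1: [delta@0] (10 < (2 + 3))
step 2: [delta@1] (10 < 5)
step 3: [delta@root] false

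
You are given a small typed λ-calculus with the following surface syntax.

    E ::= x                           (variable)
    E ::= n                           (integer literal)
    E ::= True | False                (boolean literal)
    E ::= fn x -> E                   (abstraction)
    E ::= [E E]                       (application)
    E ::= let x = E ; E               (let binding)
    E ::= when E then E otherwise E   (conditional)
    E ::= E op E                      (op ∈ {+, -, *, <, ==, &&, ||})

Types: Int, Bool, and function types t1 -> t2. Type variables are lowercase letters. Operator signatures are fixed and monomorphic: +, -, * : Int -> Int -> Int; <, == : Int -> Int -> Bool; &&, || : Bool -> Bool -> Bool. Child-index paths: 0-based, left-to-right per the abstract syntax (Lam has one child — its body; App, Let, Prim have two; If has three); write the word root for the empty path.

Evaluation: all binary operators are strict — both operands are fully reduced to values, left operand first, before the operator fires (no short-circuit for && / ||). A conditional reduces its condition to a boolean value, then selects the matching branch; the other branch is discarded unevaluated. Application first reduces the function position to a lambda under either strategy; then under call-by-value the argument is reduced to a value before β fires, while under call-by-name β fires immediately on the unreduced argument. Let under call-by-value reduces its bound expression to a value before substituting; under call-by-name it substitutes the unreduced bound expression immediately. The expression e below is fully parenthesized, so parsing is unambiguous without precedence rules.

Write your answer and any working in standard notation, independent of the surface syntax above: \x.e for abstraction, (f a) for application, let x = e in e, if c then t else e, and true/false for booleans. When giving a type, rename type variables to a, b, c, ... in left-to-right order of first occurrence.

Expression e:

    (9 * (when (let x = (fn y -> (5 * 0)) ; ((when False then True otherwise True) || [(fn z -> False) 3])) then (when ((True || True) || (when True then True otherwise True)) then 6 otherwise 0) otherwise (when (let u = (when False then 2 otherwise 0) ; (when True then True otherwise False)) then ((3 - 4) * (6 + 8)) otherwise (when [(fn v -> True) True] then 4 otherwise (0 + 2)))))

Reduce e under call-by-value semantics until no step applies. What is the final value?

Answer: 54

Derivation:
step 0: (9 * (if (let x = (\y.(5 * 0)) in ((if false then true else true) || ((\z.false) 3))) then (if ((true || true) || (if true then true else true)) then 6 else 0) else (if (let u = (if false then 2 else 0) in (if true then true else false)) then ((3 - 4) * (6 + 8)) else (if ((\v.true) true) then 4 else (0 + 2)))))
step 1: [let@1.0] (9 * (if ((if false then true else true) || ((\z.false) 3)) then (if ((true || true) || (if true then true else true)) then 6 else 0) else (if (let u = (if false then 2 else 0) in (if true then true else false)) then ((3 - 4) * (6 + 8)) else (if ((\v.true) true) then 4 else (0 + 2)))))
step 2: [if@1.0.0] (9 * (if (true || ((\z.false) 3)) then (if ((true || true) || (if true then true else true)) then 6 else 0) else (if (let u = (if false then 2 else 0) in (if true then true else false)) then ((3 - 4) * (6 + 8)) else (if ((\v.true) true) then 4 else (0 + 2)))))
step 3: [beta@1.0.1] (9 * (if (true || false) then (if ((true || true) || (if true then true else true)) then 6 else 0) else (if (let u = (if false then 2 else 0) in (if true then true else false)) then ((3 - 4) * (6 + 8)) else (if ((\v.true) true) then 4 else (0 + 2)))))
step 4: [delta@1.0] (9 * (if true then (if ((true || true) || (if true then true else true)) then 6 else 0) else (if (let u = (if false then 2 else 0) in (if true then true else false)) then ((3 - 4) * (6 + 8)) else (if ((\v.true) true) then 4 else (0 + 2)))))
step 5: [if@1] (9 * (if ((true || true) || (if true then true else true)) then 6 else 0))
step 6: [delta@1.0.0] (9 * (if (true || (if true then true else true)) then 6 else 0))
step 7: [if@1.0.1] (9 * (if (true || true) then 6 else 0))
step 8: [delta@1.0] (9 * (if true then 6 else 0))
step 9: [if@1] (9 * 6)
step 10: [delta@root] 54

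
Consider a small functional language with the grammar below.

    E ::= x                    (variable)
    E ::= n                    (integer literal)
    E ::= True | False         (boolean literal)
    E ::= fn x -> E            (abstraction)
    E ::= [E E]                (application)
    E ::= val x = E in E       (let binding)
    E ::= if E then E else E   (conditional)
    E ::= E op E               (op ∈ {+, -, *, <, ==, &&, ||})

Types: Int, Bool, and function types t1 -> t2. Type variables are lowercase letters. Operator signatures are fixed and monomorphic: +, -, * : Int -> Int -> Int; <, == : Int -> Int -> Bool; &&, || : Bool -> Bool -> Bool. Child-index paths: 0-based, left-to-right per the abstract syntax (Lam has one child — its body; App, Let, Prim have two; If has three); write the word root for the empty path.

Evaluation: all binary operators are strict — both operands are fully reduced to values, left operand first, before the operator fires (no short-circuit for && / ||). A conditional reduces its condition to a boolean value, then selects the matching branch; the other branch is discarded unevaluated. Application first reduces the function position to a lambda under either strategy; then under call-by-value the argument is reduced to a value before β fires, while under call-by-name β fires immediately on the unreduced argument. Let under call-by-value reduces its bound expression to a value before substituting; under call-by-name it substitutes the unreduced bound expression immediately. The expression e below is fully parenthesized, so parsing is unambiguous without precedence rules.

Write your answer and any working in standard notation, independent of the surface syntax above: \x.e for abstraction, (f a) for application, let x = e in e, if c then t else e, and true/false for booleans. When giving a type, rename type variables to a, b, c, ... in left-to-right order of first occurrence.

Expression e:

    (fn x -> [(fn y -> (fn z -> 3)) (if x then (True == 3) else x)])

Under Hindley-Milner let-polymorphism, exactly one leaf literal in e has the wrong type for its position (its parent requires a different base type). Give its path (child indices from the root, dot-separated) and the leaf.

Trace:
\z._ : c -> Int
\y._ : b -> c -> Int
x : a
  unify a ~ Bool
  unify Bool ~ Int
  FAIL: mismatch Bool ~ Int

Answer: 0.1.1.0 : true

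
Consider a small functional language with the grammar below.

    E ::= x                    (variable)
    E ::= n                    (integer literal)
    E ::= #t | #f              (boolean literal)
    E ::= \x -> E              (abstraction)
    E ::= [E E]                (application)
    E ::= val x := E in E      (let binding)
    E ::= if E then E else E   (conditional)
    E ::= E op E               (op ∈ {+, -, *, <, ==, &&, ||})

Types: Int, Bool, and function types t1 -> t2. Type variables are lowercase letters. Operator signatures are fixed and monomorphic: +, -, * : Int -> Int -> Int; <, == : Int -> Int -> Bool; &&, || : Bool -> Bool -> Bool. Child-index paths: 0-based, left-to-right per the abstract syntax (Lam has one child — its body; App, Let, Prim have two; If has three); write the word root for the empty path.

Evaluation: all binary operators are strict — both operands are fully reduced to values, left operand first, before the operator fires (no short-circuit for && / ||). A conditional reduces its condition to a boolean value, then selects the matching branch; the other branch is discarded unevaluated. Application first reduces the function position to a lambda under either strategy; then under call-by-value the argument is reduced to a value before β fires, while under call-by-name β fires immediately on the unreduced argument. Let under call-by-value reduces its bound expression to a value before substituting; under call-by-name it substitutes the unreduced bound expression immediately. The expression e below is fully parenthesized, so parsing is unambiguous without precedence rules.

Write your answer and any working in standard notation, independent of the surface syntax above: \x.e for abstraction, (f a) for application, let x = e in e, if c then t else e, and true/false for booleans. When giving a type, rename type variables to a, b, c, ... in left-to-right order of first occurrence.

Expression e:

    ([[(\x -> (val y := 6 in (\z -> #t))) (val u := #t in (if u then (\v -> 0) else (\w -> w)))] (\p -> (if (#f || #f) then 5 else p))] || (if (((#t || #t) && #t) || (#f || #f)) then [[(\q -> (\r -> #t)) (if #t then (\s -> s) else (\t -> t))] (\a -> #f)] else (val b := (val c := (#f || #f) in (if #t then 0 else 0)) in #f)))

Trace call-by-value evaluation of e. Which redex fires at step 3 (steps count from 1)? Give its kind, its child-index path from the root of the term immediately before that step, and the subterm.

Derivation:
step 0: ((((\x.(let y = 6 in (\z.true))) (let u = true in (if u then (\v.0) else (\w.w)))) (\p.(if (false || false) then 5 else p))) || (if (((true || true) && true) || (false || false)) then (((\q.(\r.true)) (if true then (\s.s) else (\t.t))) (\a.false)) else (let b = (let c = (false || false) in (if true then 0 else 0)) in false)))
step 1: [let@0.0.1] ((((\x.(let y = 6 in (\z.true))) (if true then (\v.0) else (\w.w))) (\p.(if (false || false) then 5 else p))) || (if (((true || true) && true) || (false || false)) then (((\q.(\r.true)) (if true then (\s.s) else (\t.t))) (\a.false)) else (let b = (let c = (false || false) in (if true then 0 else 0)) in false)))
step 2: [if@0.0.1] ((((\x.(let y = 6 in (\z.true))) (\v.0)) (\p.(if (false || false) then 5 else p))) || (if (((true || true) && true) || (false || false)) then (((\q.(\r.true)) (if true then (\s.s) else (\t.t))) (\a.false)) else (let b = (let c = (false || false) in (if true then 0 else 0)) in false)))
step 3: [beta@0.0] (((let y = 6 in (\z.true)) (\p.(if (false || false) then 5 else p))) || (if (((true || true) && true) || (false || false)) then (((\q.(\r.true)) (if true then (\s.s) else (\t.t))) (\a.false)) else (let b = (let c = (false || false) in (if true then 0 else 0)) in false)))

Answer: beta at 0.0 : ((\x.(let y = 6 in (\z.true))) (\v.0))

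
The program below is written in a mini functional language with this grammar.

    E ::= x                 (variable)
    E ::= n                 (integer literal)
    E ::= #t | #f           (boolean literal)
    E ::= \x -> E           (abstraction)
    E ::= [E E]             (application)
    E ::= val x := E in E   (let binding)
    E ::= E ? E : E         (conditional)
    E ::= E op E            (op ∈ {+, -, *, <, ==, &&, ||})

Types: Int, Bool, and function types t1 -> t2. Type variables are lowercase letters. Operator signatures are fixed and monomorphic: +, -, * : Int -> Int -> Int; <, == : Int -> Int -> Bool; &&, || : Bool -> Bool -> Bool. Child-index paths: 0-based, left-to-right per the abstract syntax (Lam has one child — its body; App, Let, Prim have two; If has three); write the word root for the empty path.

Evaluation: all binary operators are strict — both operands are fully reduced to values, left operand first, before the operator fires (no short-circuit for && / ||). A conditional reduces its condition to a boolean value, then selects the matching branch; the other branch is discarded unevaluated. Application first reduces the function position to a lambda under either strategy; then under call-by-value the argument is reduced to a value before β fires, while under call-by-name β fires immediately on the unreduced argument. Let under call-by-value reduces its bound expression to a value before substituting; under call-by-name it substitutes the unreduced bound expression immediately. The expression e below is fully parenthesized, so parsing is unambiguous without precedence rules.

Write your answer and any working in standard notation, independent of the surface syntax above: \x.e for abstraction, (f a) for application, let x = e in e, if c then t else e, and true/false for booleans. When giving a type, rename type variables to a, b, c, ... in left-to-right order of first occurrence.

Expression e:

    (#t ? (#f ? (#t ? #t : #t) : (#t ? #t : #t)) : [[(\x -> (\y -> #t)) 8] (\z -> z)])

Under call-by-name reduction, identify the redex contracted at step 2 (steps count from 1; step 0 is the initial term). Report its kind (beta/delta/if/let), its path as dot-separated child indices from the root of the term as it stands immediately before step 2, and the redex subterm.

Working:
step 0: (if true then (if false then (if true then true else true) else (if true then true else true)) else (((\x.(\y.true)) 8) (\z.z)))
step 1: [if@root] (if false then (if true then true else true) else (if true then true else true))
step 2: [if@root] (if true then true else true)

Answer: if at root : (if false then (if true then true else true) else (if true then true else true))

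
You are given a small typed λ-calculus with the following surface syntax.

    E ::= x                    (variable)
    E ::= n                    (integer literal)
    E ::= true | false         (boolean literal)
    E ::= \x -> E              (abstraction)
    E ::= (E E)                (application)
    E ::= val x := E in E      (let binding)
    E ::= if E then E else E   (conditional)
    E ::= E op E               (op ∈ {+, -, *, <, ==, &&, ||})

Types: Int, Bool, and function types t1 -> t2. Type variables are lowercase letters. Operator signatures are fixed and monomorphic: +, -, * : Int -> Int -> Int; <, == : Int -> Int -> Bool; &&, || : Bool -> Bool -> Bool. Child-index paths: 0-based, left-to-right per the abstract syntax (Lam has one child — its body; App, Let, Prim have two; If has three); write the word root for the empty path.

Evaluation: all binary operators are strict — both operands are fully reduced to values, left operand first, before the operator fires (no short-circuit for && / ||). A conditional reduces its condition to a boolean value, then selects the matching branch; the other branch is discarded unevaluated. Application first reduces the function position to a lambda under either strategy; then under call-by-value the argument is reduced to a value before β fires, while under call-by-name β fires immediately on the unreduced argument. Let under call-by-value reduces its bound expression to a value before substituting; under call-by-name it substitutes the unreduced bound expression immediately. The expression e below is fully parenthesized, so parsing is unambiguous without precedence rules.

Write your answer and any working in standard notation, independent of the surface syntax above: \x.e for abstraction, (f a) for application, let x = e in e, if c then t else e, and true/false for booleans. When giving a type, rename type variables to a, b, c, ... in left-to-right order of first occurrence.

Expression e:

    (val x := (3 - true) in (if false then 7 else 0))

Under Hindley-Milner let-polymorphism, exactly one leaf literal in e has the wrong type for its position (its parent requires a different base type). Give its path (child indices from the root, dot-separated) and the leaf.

Answer: 0.1 : true

Derivation:
  unify Int ~ Int
  unify Bool ~ Int
  FAIL: mismatch Bool ~ Int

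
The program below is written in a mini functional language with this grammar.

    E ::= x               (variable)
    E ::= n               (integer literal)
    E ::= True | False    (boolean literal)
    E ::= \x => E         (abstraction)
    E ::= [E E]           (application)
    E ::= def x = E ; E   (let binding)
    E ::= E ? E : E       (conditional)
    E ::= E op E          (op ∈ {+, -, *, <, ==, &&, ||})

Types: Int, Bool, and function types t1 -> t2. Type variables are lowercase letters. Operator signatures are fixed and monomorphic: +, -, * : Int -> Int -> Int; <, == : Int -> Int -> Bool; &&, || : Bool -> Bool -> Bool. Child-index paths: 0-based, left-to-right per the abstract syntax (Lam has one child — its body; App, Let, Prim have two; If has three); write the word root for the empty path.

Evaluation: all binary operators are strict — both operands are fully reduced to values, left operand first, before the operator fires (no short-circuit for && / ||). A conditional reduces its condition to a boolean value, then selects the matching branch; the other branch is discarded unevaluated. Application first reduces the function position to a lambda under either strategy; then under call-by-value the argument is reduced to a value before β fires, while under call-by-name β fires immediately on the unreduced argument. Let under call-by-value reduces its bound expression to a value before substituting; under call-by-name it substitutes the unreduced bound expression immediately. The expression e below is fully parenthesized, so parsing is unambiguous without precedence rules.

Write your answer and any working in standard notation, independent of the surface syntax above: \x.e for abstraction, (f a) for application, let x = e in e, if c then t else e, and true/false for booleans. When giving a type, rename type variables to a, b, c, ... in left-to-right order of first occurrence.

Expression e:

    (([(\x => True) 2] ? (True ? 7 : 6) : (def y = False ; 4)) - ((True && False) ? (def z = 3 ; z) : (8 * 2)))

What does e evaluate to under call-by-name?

Answer: -9

Derivation:
step 0: ((if ((\x.true) 2) then (if true then 7 else 6) else (let y = false in 4)) - (if (true && false) then (let z = 3 in z) else (8 * 2)))
step 1: [beta@0.0] ((if true then (if true then 7 else 6) else (let y = false in 4)) - (if (true && false) then (let z = 3 in z) else (8 * 2)))
step 2: [if@0] ((if true then 7 else 6) - (if (true && false) then (let z = 3 in z) else (8 * 2)))
step 3: [if@0] (7 - (if (true && false) then (let z = 3 in z) else (8 * 2)))
step 4: [delta@1.0] (7 - (if false then (let z = 3 in z) else (8 * 2)))
step 5: [if@1] (7 - (8 * 2))
step 6: [delta@1] (7 - 16)
step 7: [delta@root] -9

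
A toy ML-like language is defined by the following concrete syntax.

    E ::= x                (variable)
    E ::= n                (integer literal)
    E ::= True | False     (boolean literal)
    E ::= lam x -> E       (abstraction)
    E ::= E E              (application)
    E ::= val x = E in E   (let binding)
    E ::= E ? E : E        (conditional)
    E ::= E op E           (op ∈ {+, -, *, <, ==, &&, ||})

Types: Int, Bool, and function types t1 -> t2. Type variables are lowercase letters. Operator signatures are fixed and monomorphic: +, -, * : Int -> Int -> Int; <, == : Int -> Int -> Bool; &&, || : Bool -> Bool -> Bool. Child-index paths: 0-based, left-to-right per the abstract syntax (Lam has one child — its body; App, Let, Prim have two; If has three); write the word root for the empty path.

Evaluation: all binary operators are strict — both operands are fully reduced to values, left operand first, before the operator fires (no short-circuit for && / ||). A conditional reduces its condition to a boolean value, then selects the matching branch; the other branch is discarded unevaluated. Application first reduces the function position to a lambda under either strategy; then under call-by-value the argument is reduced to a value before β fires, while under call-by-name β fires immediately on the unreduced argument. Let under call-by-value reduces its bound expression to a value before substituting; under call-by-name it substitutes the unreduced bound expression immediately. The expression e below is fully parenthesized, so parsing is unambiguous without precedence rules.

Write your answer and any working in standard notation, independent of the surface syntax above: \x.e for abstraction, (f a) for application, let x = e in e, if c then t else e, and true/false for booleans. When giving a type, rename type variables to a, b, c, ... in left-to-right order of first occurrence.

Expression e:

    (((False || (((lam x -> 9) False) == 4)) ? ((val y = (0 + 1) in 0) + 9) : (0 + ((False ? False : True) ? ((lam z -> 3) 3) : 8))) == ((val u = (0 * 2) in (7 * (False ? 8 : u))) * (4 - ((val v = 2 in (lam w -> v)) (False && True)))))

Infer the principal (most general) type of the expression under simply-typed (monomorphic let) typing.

Trace:
  unify Bool ~ Bool
\x._ : a -> Int
  unify a -> Int ~ Bool -> b
  unify a ~ Bool
  unify Int ~ b
_ _ : Int
  unify Int ~ Int
  unify Int ~ Int
  unify Bool ~ Bool
  unify Bool ~ Bool
  unify Int ~ Int
  unify Int ~ Int
let y : Int
  unify Int ~ Int
  unify Int ~ Int
  unify Int ~ Int
  unify Bool ~ Bool
  unify Bool ~ Bool
  unify Bool ~ Bool
\z._ : c -> Int
  unify c -> Int ~ Int -> d
  unify c ~ Int
  unify Int ~ d
_ _ : Int
  unify Int ~ Int
  unify Int ~ Int
  unify Int ~ Int
  unify Int ~ Int
  unify Int ~ Int
  unify Int ~ Int
let u : Int
  unify Int ~ Int
  unify Bool ~ Bool
u : Int
  unify Int ~ Int
  unify Int ~ Int
  unify Int ~ Int
  unify Int ~ Int
let v : Int
v : Int
\w._ : e -> Int
  unify Bool ~ Bool
  unify Bool ~ Bool
  unify e -> Int ~ Bool -> f
  unify e ~ Bool
  unify Int ~ f
_ _ : Int
  unify Int ~ Int
  unify Int ~ Int
  unify Int ~ Int

Answer: Bool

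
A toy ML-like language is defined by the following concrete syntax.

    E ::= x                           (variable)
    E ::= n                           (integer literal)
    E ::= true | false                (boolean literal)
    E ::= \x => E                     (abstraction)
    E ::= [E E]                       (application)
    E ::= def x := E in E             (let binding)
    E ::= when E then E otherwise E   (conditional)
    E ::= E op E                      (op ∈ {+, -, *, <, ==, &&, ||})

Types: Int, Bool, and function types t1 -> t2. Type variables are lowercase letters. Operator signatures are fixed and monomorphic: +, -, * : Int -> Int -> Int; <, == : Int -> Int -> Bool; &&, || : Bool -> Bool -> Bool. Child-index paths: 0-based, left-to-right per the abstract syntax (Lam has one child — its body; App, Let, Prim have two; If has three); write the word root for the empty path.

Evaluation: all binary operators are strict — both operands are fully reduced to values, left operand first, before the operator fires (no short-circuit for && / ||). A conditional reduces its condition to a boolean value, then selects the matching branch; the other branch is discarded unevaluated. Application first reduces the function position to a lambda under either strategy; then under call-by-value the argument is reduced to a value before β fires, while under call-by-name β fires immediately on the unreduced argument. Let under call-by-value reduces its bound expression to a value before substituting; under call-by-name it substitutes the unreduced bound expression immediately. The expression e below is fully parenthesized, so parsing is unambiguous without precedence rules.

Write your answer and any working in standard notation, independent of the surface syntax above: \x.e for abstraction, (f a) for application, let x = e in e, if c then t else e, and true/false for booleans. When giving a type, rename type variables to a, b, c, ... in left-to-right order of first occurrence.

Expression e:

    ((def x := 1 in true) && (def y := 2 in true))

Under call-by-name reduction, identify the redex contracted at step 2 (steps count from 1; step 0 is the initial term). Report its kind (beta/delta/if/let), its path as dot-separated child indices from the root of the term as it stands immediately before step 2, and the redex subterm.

Trace:
step 0: ((let x = 1 in true) && (let y = 2 in true))
step 1: [let@0] (true && (let y = 2 in true))
step 2: [let@1] (true && true)

Answer: let at 1 : (let y = 2 in true)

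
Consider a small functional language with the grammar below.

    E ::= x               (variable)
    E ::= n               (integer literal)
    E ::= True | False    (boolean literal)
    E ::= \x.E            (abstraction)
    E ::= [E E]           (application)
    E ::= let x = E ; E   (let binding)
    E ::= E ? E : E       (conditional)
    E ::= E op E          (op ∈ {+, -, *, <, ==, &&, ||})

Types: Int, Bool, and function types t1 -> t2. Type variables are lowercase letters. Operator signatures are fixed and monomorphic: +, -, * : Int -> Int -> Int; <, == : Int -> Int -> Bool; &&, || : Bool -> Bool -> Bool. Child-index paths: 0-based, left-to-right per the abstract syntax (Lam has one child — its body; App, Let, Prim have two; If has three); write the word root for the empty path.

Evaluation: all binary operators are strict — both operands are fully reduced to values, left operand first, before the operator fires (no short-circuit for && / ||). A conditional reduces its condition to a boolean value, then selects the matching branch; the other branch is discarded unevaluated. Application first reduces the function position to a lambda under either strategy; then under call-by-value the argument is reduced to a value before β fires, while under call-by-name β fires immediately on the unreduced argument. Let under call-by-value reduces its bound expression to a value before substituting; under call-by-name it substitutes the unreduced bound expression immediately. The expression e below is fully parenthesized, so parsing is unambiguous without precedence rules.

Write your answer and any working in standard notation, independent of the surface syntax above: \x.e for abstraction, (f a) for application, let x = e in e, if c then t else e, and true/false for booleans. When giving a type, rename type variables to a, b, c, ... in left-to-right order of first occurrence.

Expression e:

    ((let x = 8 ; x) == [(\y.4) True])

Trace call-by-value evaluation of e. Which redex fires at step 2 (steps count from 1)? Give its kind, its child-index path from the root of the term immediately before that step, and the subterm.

Answer: beta at 1 : ((\y.4) true)

Derivation:
step 0: ((let x = 8 in x) == ((\y.4) true))
step 1: [let@0] (8 == ((\y.4) true))
step 2: [beta@1] (8 == 4)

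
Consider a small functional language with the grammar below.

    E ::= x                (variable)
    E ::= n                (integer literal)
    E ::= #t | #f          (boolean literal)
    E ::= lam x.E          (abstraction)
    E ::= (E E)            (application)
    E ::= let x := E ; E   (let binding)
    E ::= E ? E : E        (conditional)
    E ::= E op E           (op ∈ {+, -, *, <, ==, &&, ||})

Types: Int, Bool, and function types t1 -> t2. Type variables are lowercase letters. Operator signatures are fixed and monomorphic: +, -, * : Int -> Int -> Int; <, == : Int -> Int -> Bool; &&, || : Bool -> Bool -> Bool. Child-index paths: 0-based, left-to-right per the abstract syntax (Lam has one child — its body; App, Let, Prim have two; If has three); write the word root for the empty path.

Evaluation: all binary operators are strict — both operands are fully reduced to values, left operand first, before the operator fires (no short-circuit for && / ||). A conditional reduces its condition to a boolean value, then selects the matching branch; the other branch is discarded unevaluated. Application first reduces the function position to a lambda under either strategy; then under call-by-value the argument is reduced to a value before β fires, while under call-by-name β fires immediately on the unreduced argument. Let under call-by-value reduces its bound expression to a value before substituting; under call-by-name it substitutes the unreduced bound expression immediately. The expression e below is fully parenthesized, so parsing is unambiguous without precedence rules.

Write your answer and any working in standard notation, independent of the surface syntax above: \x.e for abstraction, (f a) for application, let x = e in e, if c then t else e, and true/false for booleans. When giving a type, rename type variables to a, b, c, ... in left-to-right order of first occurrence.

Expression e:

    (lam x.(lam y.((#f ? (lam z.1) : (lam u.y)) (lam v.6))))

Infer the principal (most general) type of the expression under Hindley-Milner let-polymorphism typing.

Derivation:
  unify Bool ~ Bool
\z._ : c -> Int
y : b
\u._ : d -> b
  unify c -> Int ~ d -> b
  unify c ~ d
  unify Int ~ b
\v._ : e -> Int
  unify d -> Int ~ (e -> Int) -> f
  unify d ~ e -> Int
  unify Int ~ f
_ _ : Int
\y._ : Int -> Int
\x._ : a -> Int -> Int

Answer: a -> Int -> Int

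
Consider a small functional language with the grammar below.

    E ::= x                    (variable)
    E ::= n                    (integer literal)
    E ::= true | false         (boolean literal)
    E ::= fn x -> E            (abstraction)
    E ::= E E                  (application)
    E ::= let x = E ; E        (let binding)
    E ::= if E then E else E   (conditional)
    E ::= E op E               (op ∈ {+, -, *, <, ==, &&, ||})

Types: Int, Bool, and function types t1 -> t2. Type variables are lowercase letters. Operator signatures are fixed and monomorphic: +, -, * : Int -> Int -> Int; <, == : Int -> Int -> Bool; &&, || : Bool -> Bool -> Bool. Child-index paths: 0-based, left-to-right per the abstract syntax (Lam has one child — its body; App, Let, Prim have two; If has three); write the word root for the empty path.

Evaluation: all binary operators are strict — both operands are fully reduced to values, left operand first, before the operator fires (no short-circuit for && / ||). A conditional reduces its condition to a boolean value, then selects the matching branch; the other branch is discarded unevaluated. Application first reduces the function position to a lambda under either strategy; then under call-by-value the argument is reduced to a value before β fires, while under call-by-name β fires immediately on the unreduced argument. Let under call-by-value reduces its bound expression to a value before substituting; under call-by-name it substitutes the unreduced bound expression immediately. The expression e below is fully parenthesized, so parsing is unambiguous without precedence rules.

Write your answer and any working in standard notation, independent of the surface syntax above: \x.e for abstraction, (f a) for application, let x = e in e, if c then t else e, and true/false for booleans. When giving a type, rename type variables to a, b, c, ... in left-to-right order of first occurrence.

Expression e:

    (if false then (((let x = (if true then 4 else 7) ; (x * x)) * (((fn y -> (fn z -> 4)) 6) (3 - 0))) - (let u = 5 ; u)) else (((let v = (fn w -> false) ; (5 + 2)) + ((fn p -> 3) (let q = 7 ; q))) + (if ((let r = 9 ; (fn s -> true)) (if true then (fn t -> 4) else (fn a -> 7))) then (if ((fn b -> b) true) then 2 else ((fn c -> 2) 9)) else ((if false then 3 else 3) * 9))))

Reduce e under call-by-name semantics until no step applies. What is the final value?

Answer: 12

Working:
step 0: (if false then (((let x = (if true then 4 else 7) in (x * x)) * (((\y.(\z.4)) 6) (3 - 0))) - (let u = 5 in u)) else (((let v = (\w.false) in (5 + 2)) + ((\p.3) (let q = 7 in q))) + (if ((let r = 9 in (\s.true)) (if true then (\t.4) else (\a.7))) then (if ((\b.b) true) then 2 else ((\c.2) 9)) else ((if false then 3 else 3) * 9))))
step 1: [if@root] (((let v = (\w.false) in (5 + 2)) + ((\p.3) (let q = 7 in q))) + (if ((let r = 9 in (\s.true)) (if true then (\t.4) else (\a.7))) then (if ((\b.b) true) then 2 else ((\c.2) 9)) else ((if false then 3 else 3) * 9)))
step 2: [let@0.0] (((5 + 2) + ((\p.3) (let q = 7 in q))) + (if ((let r = 9 in (\s.true)) (if true then (\t.4) else (\a.7))) then (if ((\b.b) true) then 2 else ((\c.2) 9)) else ((if false then 3 else 3) * 9)))
step 3: [delta@0.0] ((7 + ((\p.3) (let q = 7 in q))) + (if ((let r = 9 in (\s.true)) (if true then (\t.4) else (\a.7))) then (if ((\b.b) true) then 2 else ((\c.2) 9)) else ((if false then 3 else 3) * 9)))
step 4: [beta@0.1] ((7 + 3) + (if ((let r = 9 in (\s.true)) (if true then (\t.4) else (\a.7))) then (if ((\b.b) true) then 2 else ((\c.2) 9)) else ((if false then 3 else 3) * 9)))
step 5: [delta@0] (10 + (if ((let r = 9 in (\s.true)) (if true then (\t.4) else (\a.7))) then (if ((\b.b) true) then 2 else ((\c.2) 9)) else ((if false then 3 else 3) * 9)))
step 6: [let@1.0.0] (10 + (if ((\s.true) (if true then (\t.4) else (\a.7))) then (if ((\b.b) true) then 2 else ((\c.2) 9)) else ((if false then 3 else 3) * 9)))
step 7: [beta@1.0] (10 + (if true then (if ((\b.b) true) then 2 else ((\c.2) 9)) else ((if false then 3 else 3) * 9)))
step 8: [if@1] (10 + (if ((\b.b) true) then 2 else ((\c.2) 9)))
step 9: [beta@1.0] (10 + (if true then 2 else ((\c.2) 9)))
step 10: [if@1] (10 + 2)
step 11: [delta@root] 12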